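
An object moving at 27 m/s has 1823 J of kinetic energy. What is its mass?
m = 2·KE/v² = 2·1823/(27)² = 5.001 kg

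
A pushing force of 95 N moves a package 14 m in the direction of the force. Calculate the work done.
W = F·d = (95)(14) = 1330 J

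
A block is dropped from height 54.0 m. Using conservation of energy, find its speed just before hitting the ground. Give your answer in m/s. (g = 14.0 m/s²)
mgh = ½mv² ⇒ v = √(2gh) = √(2·14.0·54.0) = 38.88 m/s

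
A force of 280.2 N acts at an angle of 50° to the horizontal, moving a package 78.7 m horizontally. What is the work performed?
W = F·d·cosθ = (280.2)(78.7)cos(50°) = 14170 J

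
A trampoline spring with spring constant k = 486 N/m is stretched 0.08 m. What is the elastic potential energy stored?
PE = ½kx² = ½(486)(0.08)² = 1.555 J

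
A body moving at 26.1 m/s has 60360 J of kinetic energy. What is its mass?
m = 2·KE/v² = 2·60360/(26.1)² = 177.2 kg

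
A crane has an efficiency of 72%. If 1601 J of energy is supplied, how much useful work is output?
W_out = η·W_in = 0.72·1601 = 1152.72 J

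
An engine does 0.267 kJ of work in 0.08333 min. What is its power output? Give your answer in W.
Convert to SI: W = 267.0 J, t = 4.9998 s
P = W/t = 267.0/4.9998 = 53.4 W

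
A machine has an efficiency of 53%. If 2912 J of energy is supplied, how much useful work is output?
W_out = η·W_in = 0.53·2912 = 1543.36 J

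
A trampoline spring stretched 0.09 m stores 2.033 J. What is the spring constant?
k = 2·PE/x² = 2·2.033/(0.09)² = 502.0 N/m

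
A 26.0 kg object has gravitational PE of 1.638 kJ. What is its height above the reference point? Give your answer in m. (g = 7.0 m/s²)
Convert to SI: m = 26.0 kg, PE = 1638.0 J
h = PE/(mg) = 1638.0/(26.0·7.0) = 9.0 m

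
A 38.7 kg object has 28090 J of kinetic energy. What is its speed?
v = √(2·KE/m) = √(2·28090/38.7) = 38.1 m/s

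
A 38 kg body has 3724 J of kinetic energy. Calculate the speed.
v = √(2·KE/m) = √(2·3724/38) = 14.0 m/s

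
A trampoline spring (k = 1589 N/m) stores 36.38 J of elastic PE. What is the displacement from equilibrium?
x = √(2·PE/k) = √(2·36.38/1589) = 0.214 m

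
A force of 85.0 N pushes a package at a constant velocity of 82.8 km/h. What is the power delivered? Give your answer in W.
Convert to SI: F = 85.0 N, v = 23.0 m/s
P = Fv = (85.0)(23.0) = 1955 W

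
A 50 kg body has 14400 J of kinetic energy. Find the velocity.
v = √(2·KE/m) = √(2·14400/50) = 24.0 m/s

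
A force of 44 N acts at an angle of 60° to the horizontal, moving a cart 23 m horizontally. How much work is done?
W = F·d·cosθ = (44)(23)cos(60°) = 506.0 J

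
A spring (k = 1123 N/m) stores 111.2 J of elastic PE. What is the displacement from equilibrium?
x = √(2·PE/k) = √(2·111.2/1123) = 0.445 m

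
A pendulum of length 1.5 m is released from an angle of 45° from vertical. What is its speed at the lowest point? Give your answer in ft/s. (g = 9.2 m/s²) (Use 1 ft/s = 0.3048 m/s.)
h = L(1 − cosθ) = 1.5(1 − cos45°) = 0.43934 m
v = √(2gh) = √(2·9.2·0.43934) = 2.84321 m/s = 9.328 ft/s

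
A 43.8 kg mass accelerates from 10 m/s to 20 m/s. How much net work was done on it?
W = ΔKE = ½m(v₂² − v₁²) = ½(43.8)(20² − 10²) = 6570.0 J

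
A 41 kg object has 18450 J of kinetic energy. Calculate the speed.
v = √(2·KE/m) = √(2·18450/41) = 30.0 m/s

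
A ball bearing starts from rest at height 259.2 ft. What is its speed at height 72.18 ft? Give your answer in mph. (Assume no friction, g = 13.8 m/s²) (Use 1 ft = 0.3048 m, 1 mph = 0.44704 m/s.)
Convert to SI: h₁−h₂ = 57.0037 m
mgh₁ = mgh₂ + ½mv² ⇒ v = √(2g(h₁−h₂)) = √(2·13.8·57.0037) = 39.6649 m/s = 88.73 mph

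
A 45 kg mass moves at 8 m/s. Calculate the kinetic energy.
KE = ½mv² = ½(45)(8)² = 1440.0 J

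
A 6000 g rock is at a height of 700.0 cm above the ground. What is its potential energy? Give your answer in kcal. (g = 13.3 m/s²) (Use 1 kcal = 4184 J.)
Convert to SI: m = 6.0 kg, h = 7.0 m
PE = mgh = (6.0)(13.3)(7.0) = 558.6 J = 0.1335 kcal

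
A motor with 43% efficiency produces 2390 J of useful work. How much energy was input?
W_in = W_out/η = 2390/0.43 = 5558 J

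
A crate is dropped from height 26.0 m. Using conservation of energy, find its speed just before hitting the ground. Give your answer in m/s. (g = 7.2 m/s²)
mgh = ½mv² ⇒ v = √(2gh) = √(2·7.2·26.0) = 19.35 m/s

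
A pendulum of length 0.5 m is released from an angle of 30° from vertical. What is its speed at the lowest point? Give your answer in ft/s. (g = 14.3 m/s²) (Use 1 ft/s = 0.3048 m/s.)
h = L(1 − cosθ) = 0.5(1 − cos30°) = 0.0669873 m
v = √(2gh) = √(2·14.3·0.0669873) = 1.38414 m/s = 4.541 ft/s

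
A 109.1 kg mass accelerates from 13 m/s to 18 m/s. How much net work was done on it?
W = ΔKE = ½m(v₂² − v₁²) = ½(109.1)(18² − 13²) = 8455.25 J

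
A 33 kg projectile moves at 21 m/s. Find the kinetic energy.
KE = ½mv² = ½(33)(21)² = 7276.5 J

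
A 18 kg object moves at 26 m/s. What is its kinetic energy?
KE = ½mv² = ½(18)(26)² = 6084.0 J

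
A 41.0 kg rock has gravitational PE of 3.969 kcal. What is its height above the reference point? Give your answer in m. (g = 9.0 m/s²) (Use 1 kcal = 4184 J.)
Convert to SI: m = 41.0 kg, PE = 16606.3 J
h = PE/(mg) = 16606.3/(41.0·9.0) = 45.0 m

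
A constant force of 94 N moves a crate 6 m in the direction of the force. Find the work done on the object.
W = F·d = (94)(6) = 564.0 J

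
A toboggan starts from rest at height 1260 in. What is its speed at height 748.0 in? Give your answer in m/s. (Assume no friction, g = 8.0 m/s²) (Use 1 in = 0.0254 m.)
Convert to SI: h₁−h₂ = 13.0048 m
mgh₁ = mgh₂ + ½mv² ⇒ v = √(2g(h₁−h₂)) = √(2·8.0·13.0048) = 14.42 m/s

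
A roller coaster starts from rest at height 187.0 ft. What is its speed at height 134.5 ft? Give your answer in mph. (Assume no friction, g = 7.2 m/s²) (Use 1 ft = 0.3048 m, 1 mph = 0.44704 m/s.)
Convert to SI: h₁−h₂ = 16.002 m
mgh₁ = mgh₂ + ½mv² ⇒ v = √(2g(h₁−h₂)) = √(2·7.2·16.002) = 15.1799 m/s = 33.96 mph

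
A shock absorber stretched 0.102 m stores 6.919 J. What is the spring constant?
k = 2·PE/x² = 2·6.919/(0.102)² = 1330 N/m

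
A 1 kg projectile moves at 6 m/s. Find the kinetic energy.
KE = ½mv² = ½(1)(6)² = 18.0 J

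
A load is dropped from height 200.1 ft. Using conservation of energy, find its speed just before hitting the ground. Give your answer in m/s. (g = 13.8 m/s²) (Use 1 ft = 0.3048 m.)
Convert to SI: h = 60.9905 m
mgh = ½mv² ⇒ v = √(2gh) = √(2·13.8·60.9905) = 41.03 m/s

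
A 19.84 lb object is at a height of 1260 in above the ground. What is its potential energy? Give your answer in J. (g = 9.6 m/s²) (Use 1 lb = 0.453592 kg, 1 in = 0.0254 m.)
Convert to SI: m = 8.99927 kg, h = 32.004 m
PE = mgh = (8.99927)(9.6)(32.004) = 2765 J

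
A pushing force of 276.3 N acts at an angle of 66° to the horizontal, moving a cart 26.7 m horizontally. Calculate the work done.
W = F·d·cosθ = (276.3)(26.7)cos(66°) = 3001 J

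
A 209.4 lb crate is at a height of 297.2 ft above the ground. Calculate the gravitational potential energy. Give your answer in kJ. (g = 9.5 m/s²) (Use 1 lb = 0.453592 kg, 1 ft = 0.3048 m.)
Convert to SI: m = 94.9822 kg, h = 90.5866 m
PE = mgh = (94.9822)(9.5)(90.5866) = 81739.0 J = 81.74 kJ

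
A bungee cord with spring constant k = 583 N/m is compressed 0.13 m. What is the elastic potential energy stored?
PE = ½kx² = ½(583)(0.13)² = 4.926 J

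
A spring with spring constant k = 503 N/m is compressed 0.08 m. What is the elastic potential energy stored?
PE = ½kx² = ½(503)(0.08)² = 1.61 J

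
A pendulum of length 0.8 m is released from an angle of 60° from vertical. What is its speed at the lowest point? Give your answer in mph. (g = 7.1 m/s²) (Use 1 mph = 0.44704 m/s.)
h = L(1 − cosθ) = 0.8(1 − cos60°) = 0.4 m
v = √(2gh) = √(2·7.1·0.4) = 2.38328 m/s = 5.331 mph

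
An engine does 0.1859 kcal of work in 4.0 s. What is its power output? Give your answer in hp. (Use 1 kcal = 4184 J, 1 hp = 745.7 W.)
Convert to SI: W = 777.806 J, t = 4.0 s
P = W/t = 777.806/4.0 = 194.451 W = 0.2608 hp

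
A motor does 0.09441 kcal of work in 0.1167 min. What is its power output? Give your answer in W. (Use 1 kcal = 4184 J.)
Convert to SI: W = 395.011 J, t = 7.002 s
P = W/t = 395.011/7.002 = 56.41 W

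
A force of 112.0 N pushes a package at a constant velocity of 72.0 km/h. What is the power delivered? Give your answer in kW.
Convert to SI: F = 112.0 N, v = 20.0 m/s
P = Fv = (112.0)(20.0) = 2240.0 W = 2.24 kW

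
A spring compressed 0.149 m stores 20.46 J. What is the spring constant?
k = 2·PE/x² = 2·20.46/(0.149)² = 1843 N/m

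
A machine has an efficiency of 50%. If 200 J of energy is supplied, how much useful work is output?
W_out = η·W_in = 0.5·200 = 100.0 J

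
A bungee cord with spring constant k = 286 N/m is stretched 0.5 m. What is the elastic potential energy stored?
PE = ½kx² = ½(286)(0.5)² = 35.75 J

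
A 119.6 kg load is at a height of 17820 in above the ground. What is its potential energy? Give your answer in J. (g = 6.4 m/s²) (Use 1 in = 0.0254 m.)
Convert to SI: m = 119.6 kg, h = 452.628 m
PE = mgh = (119.6)(6.4)(452.628) = 346500 J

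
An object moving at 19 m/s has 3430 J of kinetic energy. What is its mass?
m = 2·KE/v² = 2·3430/(19)² = 19.0 kg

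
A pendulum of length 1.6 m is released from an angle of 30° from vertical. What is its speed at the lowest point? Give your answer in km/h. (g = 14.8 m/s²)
h = L(1 − cosθ) = 1.6(1 − cos30°) = 0.214359 m
v = √(2gh) = √(2·14.8·0.214359) = 2.51894 m/s = 9.068 km/h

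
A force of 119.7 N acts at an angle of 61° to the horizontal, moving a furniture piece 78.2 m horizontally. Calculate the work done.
W = F·d·cosθ = (119.7)(78.2)cos(61°) = 4538 J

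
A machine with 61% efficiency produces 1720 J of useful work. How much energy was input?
W_in = W_out/η = 1720/0.61 = 2820 J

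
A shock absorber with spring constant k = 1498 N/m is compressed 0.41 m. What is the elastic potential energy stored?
PE = ½kx² = ½(1498)(0.41)² = 125.9 J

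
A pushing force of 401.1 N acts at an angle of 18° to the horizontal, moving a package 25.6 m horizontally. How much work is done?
W = F·d·cosθ = (401.1)(25.6)cos(18°) = 9766 J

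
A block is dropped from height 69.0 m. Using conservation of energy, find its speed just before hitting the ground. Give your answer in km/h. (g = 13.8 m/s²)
mgh = ½mv² ⇒ v = √(2gh) = √(2·13.8·69.0) = 43.6394 m/s = 157.1 km/h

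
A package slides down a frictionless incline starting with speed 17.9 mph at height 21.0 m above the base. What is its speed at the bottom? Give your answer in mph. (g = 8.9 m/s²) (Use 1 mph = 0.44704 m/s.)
Convert to SI: v₀ = 8.00202 m/s, h = 21.0 m
½mv₀² + mgh = ½mv² ⇒ v = √(v₀² + 2gh) = √(8.00202² + 2·8.9·21.0) = 20.9244 m/s = 46.81 mph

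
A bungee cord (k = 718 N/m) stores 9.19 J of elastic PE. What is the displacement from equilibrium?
x = √(2·PE/k) = √(2·9.19/718) = 0.16 m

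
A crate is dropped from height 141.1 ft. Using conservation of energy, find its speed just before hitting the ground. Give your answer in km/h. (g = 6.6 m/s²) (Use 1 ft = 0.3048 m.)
Convert to SI: h = 43.0073 m
mgh = ½mv² ⇒ v = √(2gh) = √(2·6.6·43.0073) = 23.82637 m/s = 85.77 km/h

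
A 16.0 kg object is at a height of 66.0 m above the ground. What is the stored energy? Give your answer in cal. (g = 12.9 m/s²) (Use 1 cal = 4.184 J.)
PE = mgh = (16.0)(12.9)(66.0) = 13622.4 J = 3256 cal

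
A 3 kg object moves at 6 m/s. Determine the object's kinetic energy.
KE = ½mv² = ½(3)(6)² = 54.0 J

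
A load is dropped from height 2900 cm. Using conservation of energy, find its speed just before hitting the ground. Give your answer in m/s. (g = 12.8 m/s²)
Convert to SI: h = 29.0 m
mgh = ½mv² ⇒ v = √(2gh) = √(2·12.8·29.0) = 27.25 m/s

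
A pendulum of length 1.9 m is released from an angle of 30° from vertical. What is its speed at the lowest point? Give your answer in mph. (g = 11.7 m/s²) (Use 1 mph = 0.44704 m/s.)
h = L(1 − cosθ) = 1.9(1 − cos30°) = 0.254552 m
v = √(2gh) = √(2·11.7·0.254552) = 2.4406 m/s = 5.459 mph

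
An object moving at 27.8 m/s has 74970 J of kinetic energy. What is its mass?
m = 2·KE/v² = 2·74970/(27.8)² = 194.0 kg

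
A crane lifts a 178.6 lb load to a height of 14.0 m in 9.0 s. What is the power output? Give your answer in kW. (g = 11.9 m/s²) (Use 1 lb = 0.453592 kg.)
Convert to SI: m = 81.0115 kg, h = 14.0 m, t = 9.0 s
P = mgh/t = (81.0115)(11.9)(14.0)/9.0 = 1499.61 W = 1.5 kW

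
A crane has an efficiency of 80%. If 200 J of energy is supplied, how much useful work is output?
W_out = η·W_in = 0.8·200 = 160.0 J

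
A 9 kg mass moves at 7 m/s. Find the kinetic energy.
KE = ½mv² = ½(9)(7)² = 220.5 J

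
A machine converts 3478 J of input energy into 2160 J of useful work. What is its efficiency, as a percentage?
η = W_out/W_in = 2160/3478 = 62.1%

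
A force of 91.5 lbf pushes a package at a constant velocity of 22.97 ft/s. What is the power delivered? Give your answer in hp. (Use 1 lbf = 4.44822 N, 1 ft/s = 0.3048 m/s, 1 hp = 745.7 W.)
Convert to SI: F = 407.012 N, v = 7.00126 m/s
P = Fv = (407.012)(7.00126) = 2849.6 W = 3.821 hp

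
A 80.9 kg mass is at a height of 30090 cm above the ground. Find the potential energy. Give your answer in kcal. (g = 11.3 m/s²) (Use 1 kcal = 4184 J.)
Convert to SI: m = 80.9 kg, h = 300.9 m
PE = mgh = (80.9)(11.3)(300.9) = 275074 J = 65.74 kcal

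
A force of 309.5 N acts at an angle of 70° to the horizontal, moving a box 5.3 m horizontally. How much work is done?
W = F·d·cosθ = (309.5)(5.3)cos(70°) = 561.0 J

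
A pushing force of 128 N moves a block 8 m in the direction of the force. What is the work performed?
W = F·d = (128)(8) = 1024 J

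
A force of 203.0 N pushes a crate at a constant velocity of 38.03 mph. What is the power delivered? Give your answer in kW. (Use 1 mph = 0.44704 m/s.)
Convert to SI: F = 203.0 N, v = 17.0009 m/s
P = Fv = (203.0)(17.0009) = 3451.19 W = 3.451 kW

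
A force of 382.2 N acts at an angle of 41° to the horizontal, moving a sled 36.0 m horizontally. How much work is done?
W = F·d·cosθ = (382.2)(36.0)cos(41°) = 10380 J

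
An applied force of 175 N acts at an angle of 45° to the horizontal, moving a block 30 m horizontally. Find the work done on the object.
W = F·d·cosθ = (175)(30)cos(45°) = 3712 J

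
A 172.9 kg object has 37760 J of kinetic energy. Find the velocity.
v = √(2·KE/m) = √(2·37760/172.9) = 20.9 m/s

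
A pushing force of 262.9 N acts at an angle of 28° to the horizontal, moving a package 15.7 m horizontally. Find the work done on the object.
W = F·d·cosθ = (262.9)(15.7)cos(28°) = 3644 J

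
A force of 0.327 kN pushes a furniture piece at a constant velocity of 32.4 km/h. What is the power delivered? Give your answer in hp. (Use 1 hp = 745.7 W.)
Convert to SI: F = 327.0 N, v = 9.0 m/s
P = Fv = (327.0)(9.0) = 2943.0 W = 3.947 hp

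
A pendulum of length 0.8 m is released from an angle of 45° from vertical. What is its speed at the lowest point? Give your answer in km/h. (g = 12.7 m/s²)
h = L(1 − cosθ) = 0.8(1 − cos45°) = 0.234315 m
v = √(2gh) = √(2·12.7·0.234315) = 2.43959 m/s = 8.783 km/h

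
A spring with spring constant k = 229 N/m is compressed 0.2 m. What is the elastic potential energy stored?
PE = ½kx² = ½(229)(0.2)² = 4.58 J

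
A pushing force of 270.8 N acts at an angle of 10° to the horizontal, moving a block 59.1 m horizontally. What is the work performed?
W = F·d·cosθ = (270.8)(59.1)cos(10°) = 15760 J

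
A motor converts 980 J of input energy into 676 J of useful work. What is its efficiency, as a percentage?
η = W_out/W_in = 676/980 = 68.98%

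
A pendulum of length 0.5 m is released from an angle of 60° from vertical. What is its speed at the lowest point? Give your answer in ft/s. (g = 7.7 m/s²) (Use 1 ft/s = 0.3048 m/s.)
h = L(1 − cosθ) = 0.5(1 − cos60°) = 0.25 m
v = √(2gh) = √(2·7.7·0.25) = 1.96214 m/s = 6.437 ft/s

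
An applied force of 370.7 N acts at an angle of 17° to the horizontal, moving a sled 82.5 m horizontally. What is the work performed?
W = F·d·cosθ = (370.7)(82.5)cos(17°) = 29250 J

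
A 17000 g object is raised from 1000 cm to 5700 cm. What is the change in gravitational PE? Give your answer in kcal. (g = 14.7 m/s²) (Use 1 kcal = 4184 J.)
Convert to SI: m = 17.0 kg, Δh = 47.0 m
ΔPE = mgΔh = (17.0)(14.7)(47.0) = 11745.3 J = 2.807 kcal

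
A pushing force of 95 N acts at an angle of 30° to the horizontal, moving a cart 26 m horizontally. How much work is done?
W = F·d·cosθ = (95)(26)cos(30°) = 2139 J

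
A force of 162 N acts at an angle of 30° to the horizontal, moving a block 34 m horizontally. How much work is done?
W = F·d·cosθ = (162)(34)cos(30°) = 4770 J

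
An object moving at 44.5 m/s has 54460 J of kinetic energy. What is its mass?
m = 2·KE/v² = 2·54460/(44.5)² = 55.0 kg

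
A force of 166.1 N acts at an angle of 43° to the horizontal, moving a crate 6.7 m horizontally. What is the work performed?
W = F·d·cosθ = (166.1)(6.7)cos(43°) = 813.9 J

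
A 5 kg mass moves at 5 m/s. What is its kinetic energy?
KE = ½mv² = ½(5)(5)² = 62.5 J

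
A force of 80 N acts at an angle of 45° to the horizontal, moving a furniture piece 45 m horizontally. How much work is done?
W = F·d·cosθ = (80)(45)cos(45°) = 2546 J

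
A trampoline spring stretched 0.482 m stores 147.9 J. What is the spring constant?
k = 2·PE/x² = 2·147.9/(0.482)² = 1273 N/m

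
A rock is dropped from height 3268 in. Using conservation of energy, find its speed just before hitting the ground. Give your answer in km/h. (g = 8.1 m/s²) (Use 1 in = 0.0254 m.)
Convert to SI: h = 83.0072 m
mgh = ½mv² ⇒ v = √(2gh) = √(2·8.1·83.0072) = 36.6704 m/s = 132.0 km/h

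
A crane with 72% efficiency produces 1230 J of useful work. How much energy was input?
W_in = W_out/η = 1230/0.72 = 1708 J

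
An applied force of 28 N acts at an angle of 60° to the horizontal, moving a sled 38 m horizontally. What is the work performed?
W = F·d·cosθ = (28)(38)cos(60°) = 532.0 J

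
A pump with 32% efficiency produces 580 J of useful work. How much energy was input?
W_in = W_out/η = 580/0.32 = 1813 J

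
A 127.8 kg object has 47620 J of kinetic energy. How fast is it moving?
v = √(2·KE/m) = √(2·47620/127.8) = 27.3 m/s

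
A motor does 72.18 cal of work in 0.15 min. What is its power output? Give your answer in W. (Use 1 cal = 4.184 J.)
Convert to SI: W = 302.001 J, t = 9.0 s
P = W/t = 302.001/9.0 = 33.56 W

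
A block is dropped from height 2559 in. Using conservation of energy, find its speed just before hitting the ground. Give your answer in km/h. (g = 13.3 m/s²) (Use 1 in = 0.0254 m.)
Convert to SI: h = 64.9986 m
mgh = ½mv² ⇒ v = √(2gh) = √(2·13.3·64.9986) = 41.5808 m/s = 149.7 km/h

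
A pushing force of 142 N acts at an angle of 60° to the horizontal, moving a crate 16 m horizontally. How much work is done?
W = F·d·cosθ = (142)(16)cos(60°) = 1136 J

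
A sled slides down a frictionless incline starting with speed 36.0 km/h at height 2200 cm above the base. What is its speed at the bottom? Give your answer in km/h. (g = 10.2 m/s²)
Convert to SI: v₀ = 10.0 m/s, h = 22.0 m
½mv₀² + mgh = ½mv² ⇒ v = √(v₀² + 2gh) = √(10.0² + 2·10.2·22.0) = 23.4265 m/s = 84.34 km/h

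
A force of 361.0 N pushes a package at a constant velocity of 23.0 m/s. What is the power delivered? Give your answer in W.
P = Fv = (361.0)(23.0) = 8303 W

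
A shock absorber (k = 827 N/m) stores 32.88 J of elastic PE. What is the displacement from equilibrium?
x = √(2·PE/k) = √(2·32.88/827) = 0.282 m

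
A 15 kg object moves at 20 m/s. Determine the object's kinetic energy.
KE = ½mv² = ½(15)(20)² = 3000.0 J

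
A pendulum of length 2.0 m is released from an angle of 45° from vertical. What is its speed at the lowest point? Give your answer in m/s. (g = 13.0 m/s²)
h = L(1 − cosθ) = 2.0(1 − cos45°) = 0.585786 m
v = √(2gh) = √(2·13.0·0.585786) = 3.903 m/s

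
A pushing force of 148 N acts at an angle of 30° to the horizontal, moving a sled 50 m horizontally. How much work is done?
W = F·d·cosθ = (148)(50)cos(30°) = 6409 J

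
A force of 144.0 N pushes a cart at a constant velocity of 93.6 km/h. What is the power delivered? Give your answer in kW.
Convert to SI: F = 144.0 N, v = 26.0 m/s
P = Fv = (144.0)(26.0) = 3744.0 W = 3.744 kW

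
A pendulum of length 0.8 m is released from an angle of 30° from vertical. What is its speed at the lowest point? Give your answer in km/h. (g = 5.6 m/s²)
h = L(1 − cosθ) = 0.8(1 − cos30°) = 0.10718 m
v = √(2gh) = √(2·5.6·0.10718) = 1.09563 m/s = 3.944 km/h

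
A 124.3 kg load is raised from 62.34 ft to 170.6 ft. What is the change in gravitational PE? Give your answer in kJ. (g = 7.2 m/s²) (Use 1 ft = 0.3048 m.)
Convert to SI: m = 124.3 kg, Δh = 32.9976 m
ΔPE = mgΔh = (124.3)(7.2)(32.9976) = 29531.6 J = 29.53 kJ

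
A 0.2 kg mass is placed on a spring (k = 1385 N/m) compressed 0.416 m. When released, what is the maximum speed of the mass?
½kx² = ½mv² ⇒ v = x√(k/m) = (0.416)√(1385/0.2) = 34.62 m/s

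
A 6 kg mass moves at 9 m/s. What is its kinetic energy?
KE = ½mv² = ½(6)(9)² = 243.0 J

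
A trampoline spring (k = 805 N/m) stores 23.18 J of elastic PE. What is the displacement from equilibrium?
x = √(2·PE/k) = √(2·23.18/805) = 0.24 m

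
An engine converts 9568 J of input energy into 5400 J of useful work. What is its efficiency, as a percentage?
η = W_out/W_in = 5400/9568 = 56.44%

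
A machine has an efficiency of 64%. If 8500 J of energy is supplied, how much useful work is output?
W_out = η·W_in = 0.64·8500 = 5440.0 J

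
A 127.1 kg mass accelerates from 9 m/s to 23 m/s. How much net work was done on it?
W = ΔKE = ½m(v₂² − v₁²) = ½(127.1)(23² − 9²) = 28470.4 J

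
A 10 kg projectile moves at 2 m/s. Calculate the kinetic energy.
KE = ½mv² = ½(10)(2)² = 20.0 J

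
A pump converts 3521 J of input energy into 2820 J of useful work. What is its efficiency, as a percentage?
η = W_out/W_in = 2820/3521 = 80.09%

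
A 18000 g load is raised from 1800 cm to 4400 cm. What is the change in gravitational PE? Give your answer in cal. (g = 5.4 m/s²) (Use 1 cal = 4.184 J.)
Convert to SI: m = 18.0 kg, Δh = 26.0 m
ΔPE = mgΔh = (18.0)(5.4)(26.0) = 2527.2 J = 604.0 cal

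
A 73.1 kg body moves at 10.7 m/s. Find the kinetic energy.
KE = ½mv² = ½(73.1)(10.7)² = 4185 J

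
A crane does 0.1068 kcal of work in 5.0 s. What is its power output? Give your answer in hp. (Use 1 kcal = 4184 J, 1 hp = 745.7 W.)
Convert to SI: W = 446.851 J, t = 5.0 s
P = W/t = 446.851/5.0 = 89.3702 W = 0.1198 hp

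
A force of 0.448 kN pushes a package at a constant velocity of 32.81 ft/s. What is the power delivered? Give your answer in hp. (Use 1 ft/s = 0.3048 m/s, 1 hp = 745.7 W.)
Convert to SI: F = 448.0 N, v = 10.0005 m/s
P = Fv = (448.0)(10.0005) = 4480.22 W = 6.008 hp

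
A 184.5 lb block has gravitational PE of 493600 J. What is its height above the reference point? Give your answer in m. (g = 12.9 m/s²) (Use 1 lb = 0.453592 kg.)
Convert to SI: m = 83.6877 kg, PE = 493600 J
h = PE/(mg) = 493600/(83.6877·12.9) = 457.2 m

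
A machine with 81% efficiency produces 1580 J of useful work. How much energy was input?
W_in = W_out/η = 1580/0.81 = 1951 J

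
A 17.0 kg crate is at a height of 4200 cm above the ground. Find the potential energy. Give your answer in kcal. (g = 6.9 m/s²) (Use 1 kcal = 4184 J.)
Convert to SI: m = 17.0 kg, h = 42.0 m
PE = mgh = (17.0)(6.9)(42.0) = 4926.6 J = 1.177 kcal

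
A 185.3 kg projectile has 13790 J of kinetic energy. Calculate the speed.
v = √(2·KE/m) = √(2·13790/185.3) = 12.2 m/s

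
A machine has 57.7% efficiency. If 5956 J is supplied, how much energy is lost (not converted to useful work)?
W_lost = W_in(1 − η) = 5956·(1 − 0.577) = 2519 J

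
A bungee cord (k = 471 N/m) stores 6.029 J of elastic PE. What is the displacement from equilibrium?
x = √(2·PE/k) = √(2·6.029/471) = 0.16 m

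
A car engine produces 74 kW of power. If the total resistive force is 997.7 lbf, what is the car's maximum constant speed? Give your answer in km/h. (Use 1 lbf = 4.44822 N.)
Convert to SI: F = 4437.99 N
P = Fv ⇒ v = P/F = 74000 W/4437.99 N = 16.6742 m/s = 60.03 km/h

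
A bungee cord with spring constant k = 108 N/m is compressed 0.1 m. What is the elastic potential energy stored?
PE = ½kx² = ½(108)(0.1)² = 0.54 J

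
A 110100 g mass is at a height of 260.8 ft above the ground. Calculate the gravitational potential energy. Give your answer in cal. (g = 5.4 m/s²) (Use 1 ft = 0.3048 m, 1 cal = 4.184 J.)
Convert to SI: m = 110.1 kg, h = 79.4918 m
PE = mgh = (110.1)(5.4)(79.4918) = 47261.1 J = 11300 cal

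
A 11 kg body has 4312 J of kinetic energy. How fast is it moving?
v = √(2·KE/m) = √(2·4312/11) = 28.0 m/s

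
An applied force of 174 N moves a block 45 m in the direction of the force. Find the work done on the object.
W = F·d = (174)(45) = 7830 J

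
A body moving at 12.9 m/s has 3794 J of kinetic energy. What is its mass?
m = 2·KE/v² = 2·3794/(12.9)² = 45.6 kg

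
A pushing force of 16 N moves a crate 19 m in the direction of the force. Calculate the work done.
W = F·d = (16)(19) = 304.0 J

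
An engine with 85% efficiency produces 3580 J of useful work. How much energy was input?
W_in = W_out/η = 3580/0.85 = 4212 J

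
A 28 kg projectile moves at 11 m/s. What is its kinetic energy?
KE = ½mv² = ½(28)(11)² = 1694.0 J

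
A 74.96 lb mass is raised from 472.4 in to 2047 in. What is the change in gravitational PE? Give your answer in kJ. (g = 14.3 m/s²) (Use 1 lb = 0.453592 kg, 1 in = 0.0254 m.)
Convert to SI: m = 34.0013 kg, Δh = 39.9948 m
ΔPE = mgΔh = (34.0013)(14.3)(39.9948) = 19446.2 J = 19.45 kJ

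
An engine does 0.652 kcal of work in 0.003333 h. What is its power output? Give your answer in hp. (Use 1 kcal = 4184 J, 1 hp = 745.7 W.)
Convert to SI: W = 2727.97 J, t = 11.9988 s
P = W/t = 2727.97/11.9988 = 227.353 W = 0.3049 hp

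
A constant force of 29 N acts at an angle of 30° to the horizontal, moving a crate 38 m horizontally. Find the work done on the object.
W = F·d·cosθ = (29)(38)cos(30°) = 954.4 J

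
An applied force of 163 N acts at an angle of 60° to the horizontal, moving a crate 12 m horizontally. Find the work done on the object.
W = F·d·cosθ = (163)(12)cos(60°) = 978.0 J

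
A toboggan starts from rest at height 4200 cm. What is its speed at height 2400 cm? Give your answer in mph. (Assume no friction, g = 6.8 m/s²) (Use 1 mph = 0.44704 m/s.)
Convert to SI: h₁−h₂ = 18.0 m
mgh₁ = mgh₂ + ½mv² ⇒ v = √(2g(h₁−h₂)) = √(2·6.8·18.0) = 15.6461 m/s = 35.0 mph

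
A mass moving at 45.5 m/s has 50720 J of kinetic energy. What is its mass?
m = 2·KE/v² = 2·50720/(45.5)² = 49.0 kg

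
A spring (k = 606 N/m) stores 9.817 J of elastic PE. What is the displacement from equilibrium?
x = √(2·PE/k) = √(2·9.817/606) = 0.18 m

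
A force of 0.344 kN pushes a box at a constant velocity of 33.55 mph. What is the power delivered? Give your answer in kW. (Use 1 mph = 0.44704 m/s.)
Convert to SI: F = 344.0 N, v = 14.9982 m/s
P = Fv = (344.0)(14.9982) = 5159.38 W = 5.159 kW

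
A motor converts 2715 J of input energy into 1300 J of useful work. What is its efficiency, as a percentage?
η = W_out/W_in = 1300/2715 = 47.88%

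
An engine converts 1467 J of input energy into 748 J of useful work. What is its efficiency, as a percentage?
η = W_out/W_in = 748/1467 = 50.99%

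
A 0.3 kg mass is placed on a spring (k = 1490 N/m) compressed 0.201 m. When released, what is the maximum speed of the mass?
½kx² = ½mv² ⇒ v = x√(k/m) = (0.201)√(1490/0.3) = 14.17 m/s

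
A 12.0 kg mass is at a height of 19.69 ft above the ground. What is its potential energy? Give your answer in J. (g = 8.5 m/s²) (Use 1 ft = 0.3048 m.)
Convert to SI: m = 12.0 kg, h = 6.00151 m
PE = mgh = (12.0)(8.5)(6.00151) = 612.2 J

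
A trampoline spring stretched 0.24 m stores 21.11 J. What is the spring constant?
k = 2·PE/x² = 2·21.11/(0.24)² = 733.0 N/m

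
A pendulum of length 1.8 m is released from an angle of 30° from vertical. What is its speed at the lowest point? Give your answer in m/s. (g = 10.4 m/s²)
h = L(1 − cosθ) = 1.8(1 − cos30°) = 0.241154 m
v = √(2gh) = √(2·10.4·0.241154) = 2.24 m/s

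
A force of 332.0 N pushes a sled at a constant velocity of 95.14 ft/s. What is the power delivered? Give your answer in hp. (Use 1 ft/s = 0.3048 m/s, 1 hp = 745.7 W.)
Convert to SI: F = 332.0 N, v = 28.9987 m/s
P = Fv = (332.0)(28.9987) = 9627.56 W = 12.91 hp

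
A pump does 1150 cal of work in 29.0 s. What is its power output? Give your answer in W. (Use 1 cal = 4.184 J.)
Convert to SI: W = 4811.6 J, t = 29.0 s
P = W/t = 4811.6/29.0 = 165.9 W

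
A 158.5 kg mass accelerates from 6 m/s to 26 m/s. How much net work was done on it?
W = ΔKE = ½m(v₂² − v₁²) = ½(158.5)(26² − 6²) = 50720.0 J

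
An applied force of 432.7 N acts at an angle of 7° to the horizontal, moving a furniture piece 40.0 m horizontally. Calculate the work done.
W = F·d·cosθ = (432.7)(40.0)cos(7°) = 17180 J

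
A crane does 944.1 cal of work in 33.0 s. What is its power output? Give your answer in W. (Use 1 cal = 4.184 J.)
Convert to SI: W = 3950.11 J, t = 33.0 s
P = W/t = 3950.11/33.0 = 119.7 W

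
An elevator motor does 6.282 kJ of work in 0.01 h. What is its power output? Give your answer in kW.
Convert to SI: W = 6282.0 J, t = 36.0 s
P = W/t = 6282.0/36.0 = 174.5 W = 0.1745 kW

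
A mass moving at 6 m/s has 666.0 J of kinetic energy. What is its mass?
m = 2·KE/v² = 2·666.0/(6)² = 37.0 kg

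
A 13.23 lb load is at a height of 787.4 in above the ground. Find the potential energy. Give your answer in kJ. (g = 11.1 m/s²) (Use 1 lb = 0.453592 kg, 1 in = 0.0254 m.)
Convert to SI: m = 6.00102 kg, h = 20.0 m
PE = mgh = (6.00102)(11.1)(20.0) = 1332.22 J = 1.332 kJ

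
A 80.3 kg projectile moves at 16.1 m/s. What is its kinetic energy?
KE = ½mv² = ½(80.3)(16.1)² = 10410 J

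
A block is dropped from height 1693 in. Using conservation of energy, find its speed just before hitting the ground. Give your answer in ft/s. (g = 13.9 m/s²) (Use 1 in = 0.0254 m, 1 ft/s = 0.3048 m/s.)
Convert to SI: h = 43.0022 m
mgh = ½mv² ⇒ v = √(2gh) = √(2·13.9·43.0022) = 34.5754 m/s = 113.4 ft/s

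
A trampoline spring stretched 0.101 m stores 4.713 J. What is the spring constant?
k = 2·PE/x² = 2·4.713/(0.101)² = 924.0 N/m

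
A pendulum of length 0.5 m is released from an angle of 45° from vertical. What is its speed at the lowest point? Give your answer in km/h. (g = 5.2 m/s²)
h = L(1 − cosθ) = 0.5(1 − cos45°) = 0.146447 m
v = √(2gh) = √(2·5.2·0.146447) = 1.23412 m/s = 4.443 km/h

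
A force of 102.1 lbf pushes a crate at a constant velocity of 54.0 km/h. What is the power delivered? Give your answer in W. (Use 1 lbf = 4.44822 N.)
Convert to SI: F = 454.163 N, v = 15.0 m/s
P = Fv = (454.163)(15.0) = 6812 W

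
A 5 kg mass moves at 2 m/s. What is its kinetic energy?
KE = ½mv² = ½(5)(2)² = 10.0 J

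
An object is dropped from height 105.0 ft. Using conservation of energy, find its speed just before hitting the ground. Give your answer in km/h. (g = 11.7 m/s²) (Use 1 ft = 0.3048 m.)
Convert to SI: h = 32.004 m
mgh = ½mv² ⇒ v = √(2gh) = √(2·11.7·32.004) = 27.3659 m/s = 98.52 km/h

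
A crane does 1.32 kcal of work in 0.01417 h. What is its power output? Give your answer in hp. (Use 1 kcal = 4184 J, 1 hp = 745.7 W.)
Convert to SI: W = 5522.88 J, t = 51.012 s
P = W/t = 5522.88/51.012 = 108.266 W = 0.1452 hp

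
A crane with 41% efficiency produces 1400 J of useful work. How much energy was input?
W_in = W_out/η = 1400/0.41 = 3415 J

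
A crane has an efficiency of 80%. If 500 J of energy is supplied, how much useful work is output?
W_out = η·W_in = 0.8·500 = 400.0 J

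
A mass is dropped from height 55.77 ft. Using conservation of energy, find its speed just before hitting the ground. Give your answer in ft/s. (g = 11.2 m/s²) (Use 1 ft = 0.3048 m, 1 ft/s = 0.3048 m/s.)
Convert to SI: h = 16.9987 m
mgh = ½mv² ⇒ v = √(2gh) = √(2·11.2·16.9987) = 19.5133 m/s = 64.02 ft/s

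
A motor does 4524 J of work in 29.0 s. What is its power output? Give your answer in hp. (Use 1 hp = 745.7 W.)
P = W/t = 4524.0/29.0 = 156.0 W = 0.2092 hp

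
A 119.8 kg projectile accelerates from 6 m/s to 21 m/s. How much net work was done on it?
W = ΔKE = ½m(v₂² − v₁²) = ½(119.8)(21² − 6²) = 24259.5 J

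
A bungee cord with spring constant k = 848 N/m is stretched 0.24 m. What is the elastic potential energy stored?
PE = ½kx² = ½(848)(0.24)² = 24.42 J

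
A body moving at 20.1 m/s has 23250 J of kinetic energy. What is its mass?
m = 2·KE/v² = 2·23250/(20.1)² = 115.1 kg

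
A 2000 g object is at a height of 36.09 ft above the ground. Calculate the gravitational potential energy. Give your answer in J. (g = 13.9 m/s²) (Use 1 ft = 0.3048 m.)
Convert to SI: m = 2.0 kg, h = 11.0002 m
PE = mgh = (2.0)(13.9)(11.0002) = 305.8 J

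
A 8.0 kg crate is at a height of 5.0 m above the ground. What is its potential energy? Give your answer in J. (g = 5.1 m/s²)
PE = mgh = (8.0)(5.1)(5.0) = 204.0 J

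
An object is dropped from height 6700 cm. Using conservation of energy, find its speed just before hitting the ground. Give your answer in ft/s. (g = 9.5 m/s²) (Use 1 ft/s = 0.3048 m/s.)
Convert to SI: h = 67.0 m
mgh = ½mv² ⇒ v = √(2gh) = √(2·9.5·67.0) = 35.6791 m/s = 117.1 ft/s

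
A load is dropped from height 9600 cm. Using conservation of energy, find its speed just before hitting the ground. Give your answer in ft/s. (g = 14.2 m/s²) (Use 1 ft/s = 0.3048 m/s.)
Convert to SI: h = 96.0 m
mgh = ½mv² ⇒ v = √(2gh) = √(2·14.2·96.0) = 52.2149 m/s = 171.3 ft/s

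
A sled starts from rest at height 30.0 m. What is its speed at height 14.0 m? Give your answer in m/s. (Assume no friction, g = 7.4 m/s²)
mgh₁ = mgh₂ + ½mv² ⇒ v = √(2g(h₁−h₂)) = √(2·7.4·16.0) = 15.39 m/s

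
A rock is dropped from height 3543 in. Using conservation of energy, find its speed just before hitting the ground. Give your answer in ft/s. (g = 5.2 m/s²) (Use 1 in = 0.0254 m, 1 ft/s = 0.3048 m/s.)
Convert to SI: h = 89.9922 m
mgh = ½mv² ⇒ v = √(2gh) = √(2·5.2·89.9922) = 30.5928 m/s = 100.4 ft/s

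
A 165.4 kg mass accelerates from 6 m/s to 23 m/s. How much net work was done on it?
W = ΔKE = ½m(v₂² − v₁²) = ½(165.4)(23² − 6²) = 40771.1 J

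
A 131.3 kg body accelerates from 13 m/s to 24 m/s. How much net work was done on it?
W = ΔKE = ½m(v₂² − v₁²) = ½(131.3)(24² − 13²) = 26719.55 J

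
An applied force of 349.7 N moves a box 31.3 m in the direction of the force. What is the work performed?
W = F·d = (349.7)(31.3) = 10950 J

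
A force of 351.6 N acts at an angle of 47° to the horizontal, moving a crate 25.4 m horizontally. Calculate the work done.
W = F·d·cosθ = (351.6)(25.4)cos(47°) = 6091 J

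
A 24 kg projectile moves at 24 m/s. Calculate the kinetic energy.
KE = ½mv² = ½(24)(24)² = 6912.0 J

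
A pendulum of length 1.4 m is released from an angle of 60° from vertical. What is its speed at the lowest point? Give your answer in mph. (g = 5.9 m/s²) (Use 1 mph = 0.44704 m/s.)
h = L(1 − cosθ) = 1.4(1 − cos60°) = 0.7 m
v = √(2gh) = √(2·5.9·0.7) = 2.87402 m/s = 6.429 mph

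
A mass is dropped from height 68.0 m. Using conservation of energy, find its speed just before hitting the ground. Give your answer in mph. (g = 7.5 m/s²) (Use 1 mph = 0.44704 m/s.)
mgh = ½mv² ⇒ v = √(2gh) = √(2·7.5·68.0) = 31.9374 m/s = 71.44 mph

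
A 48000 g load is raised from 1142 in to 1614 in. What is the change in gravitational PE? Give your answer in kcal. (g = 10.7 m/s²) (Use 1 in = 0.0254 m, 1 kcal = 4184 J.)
Convert to SI: m = 48.0 kg, Δh = 11.9888 m
ΔPE = mgΔh = (48.0)(10.7)(11.9888) = 6157.45 J = 1.472 kcal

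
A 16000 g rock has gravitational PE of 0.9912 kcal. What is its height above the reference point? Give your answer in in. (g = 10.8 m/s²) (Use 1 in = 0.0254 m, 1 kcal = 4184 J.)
Convert to SI: m = 16.0 kg, PE = 4147.18 J
h = PE/(mg) = 4147.18/(16.0·10.8) = 23.9999 m = 944.9 in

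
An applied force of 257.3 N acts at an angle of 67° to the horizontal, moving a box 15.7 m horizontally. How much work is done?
W = F·d·cosθ = (257.3)(15.7)cos(67°) = 1578 J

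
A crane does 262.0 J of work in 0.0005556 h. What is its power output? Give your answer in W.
Convert to SI: W = 262.0 J, t = 2.00016 s
P = W/t = 262.0/2.00016 = 131.0 W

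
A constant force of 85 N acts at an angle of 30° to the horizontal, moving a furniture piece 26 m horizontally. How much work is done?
W = F·d·cosθ = (85)(26)cos(30°) = 1914 J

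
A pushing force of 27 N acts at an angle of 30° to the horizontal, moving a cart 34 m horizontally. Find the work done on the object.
W = F·d·cosθ = (27)(34)cos(30°) = 795.0 J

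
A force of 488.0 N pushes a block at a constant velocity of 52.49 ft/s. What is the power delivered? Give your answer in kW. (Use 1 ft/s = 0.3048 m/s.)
Convert to SI: F = 488.0 N, v = 15.999 m/s
P = Fv = (488.0)(15.999) = 7807.49 W = 7.807 kW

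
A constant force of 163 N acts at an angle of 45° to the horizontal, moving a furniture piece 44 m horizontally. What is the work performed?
W = F·d·cosθ = (163)(44)cos(45°) = 5071 J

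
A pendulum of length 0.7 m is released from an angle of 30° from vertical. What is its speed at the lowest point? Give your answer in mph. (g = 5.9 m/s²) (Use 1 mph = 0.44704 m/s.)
h = L(1 − cosθ) = 0.7(1 − cos30°) = 0.0937822 m
v = √(2gh) = √(2·5.9·0.0937822) = 1.05196 m/s = 2.353 mph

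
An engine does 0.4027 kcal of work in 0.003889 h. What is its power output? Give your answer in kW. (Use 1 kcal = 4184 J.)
Convert to SI: W = 1684.9 J, t = 14.0004 s
P = W/t = 1684.9/14.0004 = 120.346 W = 0.1203 kW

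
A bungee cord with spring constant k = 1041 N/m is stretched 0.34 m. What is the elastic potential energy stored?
PE = ½kx² = ½(1041)(0.34)² = 60.17 J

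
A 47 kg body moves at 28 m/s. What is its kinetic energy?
KE = ½mv² = ½(47)(28)² = 18424.0 J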